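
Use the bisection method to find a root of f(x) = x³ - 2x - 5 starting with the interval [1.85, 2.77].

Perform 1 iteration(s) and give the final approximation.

f(x) = x³ - 2x - 5
Initial interval: [1.85, 2.77]

Iteration 1:
  c_1 = (1.850000 + 2.770000)/2 = 2.310000
  f(c_1) = f(2.310000) = 2.706391
  f(a) × f(c) < 0, new interval: [1.850000, 2.310000]

After 1 iteration(s), the approximation is c_1 = 2.310000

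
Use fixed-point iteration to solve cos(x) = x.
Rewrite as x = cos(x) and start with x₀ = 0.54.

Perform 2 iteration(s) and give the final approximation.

Equation: cos(x) = x
Fixed-point form: x = cos(x)
x₀ = 0.54

x_1 = g(0.540000) = 0.857709
x_2 = g(0.857709) = 0.654172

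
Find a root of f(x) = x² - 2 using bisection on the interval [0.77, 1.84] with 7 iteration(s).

f(x) = x² - 2
Initial interval: [0.77, 1.84]

Iteration 1:
  c_1 = (0.770000 + 1.840000)/2 = 1.305000
  f(c_1) = f(1.305000) = -0.296975
  f(a) × f(c) ≥ 0, new interval: [1.305000, 1.840000]
Iteration 2:
  c_2 = (1.305000 + 1.840000)/2 = 1.572500
  f(c_2) = f(1.572500) = 0.472756
  f(a) × f(c) < 0, new interval: [1.305000, 1.572500]
Iteration 3:
  c_3 = (1.305000 + 1.572500)/2 = 1.438750
  f(c_3) = f(1.438750) = 0.070002
  f(a) × f(c) < 0, new interval: [1.305000, 1.438750]
Iteration 4:
  c_4 = (1.305000 + 1.438750)/2 = 1.371875
  f(c_4) = f(1.371875) = -0.117959
  f(a) × f(c) ≥ 0, new interval: [1.371875, 1.438750]
Iteration 5:
  c_5 = (1.371875 + 1.438750)/2 = 1.405313
  f(c_5) = f(1.405313) = -0.025097
  f(a) × f(c) ≥ 0, new interval: [1.405313, 1.438750]
Iteration 6:
  c_6 = (1.405313 + 1.438750)/2 = 1.422031
  f(c_6) = f(1.422031) = 0.022173
  f(a) × f(c) < 0, new interval: [1.405313, 1.422031]
Iteration 7:
  c_7 = (1.405313 + 1.422031)/2 = 1.413672
  f(c_7) = f(1.413672) = -0.001532
  f(a) × f(c) ≥ 0, new interval: [1.413672, 1.422031]

After 7 iteration(s), the approximation is c_7 = 1.413672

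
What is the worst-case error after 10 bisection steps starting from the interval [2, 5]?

Bisection error bound: |error| ≤ (b-a)/2^n
|error| ≤ (5 - 2)/2^10 = 3/2^10
|error| ≤ 0.0029296875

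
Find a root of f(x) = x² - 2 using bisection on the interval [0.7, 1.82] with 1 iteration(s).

f(x) = x² - 2
Initial interval: [0.7, 1.82]

Iteration 1:
  c_1 = (0.700000 + 1.820000)/2 = 1.260000
  f(c_1) = f(1.260000) = -0.412400
  f(a) × f(c) ≥ 0, new interval: [1.260000, 1.820000]

After 1 iteration(s), the approximation is c_1 = 1.260000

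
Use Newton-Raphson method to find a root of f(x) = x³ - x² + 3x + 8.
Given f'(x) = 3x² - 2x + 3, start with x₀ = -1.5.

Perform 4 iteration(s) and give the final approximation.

f(x) = x³ - x² + 3x + 8
f'(x) = 3x² - 2x + 3
x₀ = -1.5

Newton-Raphson formula: x_{n+1} = x_n - f(x_n)/f'(x_n)

Iteration 1:
  f(-1.500000) = -2.125000
  f'(-1.500000) = 12.750000
  x_1 = -1.500000 - (-2.125000)/12.750000 = -1.333333
Iteration 2:
  f(-1.333333) = -0.148148
  f'(-1.333333) = 11.000000
  x_2 = -1.333333 - (-0.148148)/11.000000 = -1.319865
Iteration 3:
  f(-1.319865) = -0.000904
  f'(-1.319865) = 10.865864
  x_3 = -1.319865 - (-0.000904)/10.865864 = -1.319782
Iteration 4:
  f(-1.319782) = 0.000000
  f'(-1.319782) = 10.865038
  x_4 = -1.319782 - 0.000000/10.865038 = -1.319782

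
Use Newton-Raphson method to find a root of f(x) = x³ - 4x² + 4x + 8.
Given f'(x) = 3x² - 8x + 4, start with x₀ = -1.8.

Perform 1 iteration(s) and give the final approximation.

f(x) = x³ - 4x² + 4x + 8
f'(x) = 3x² - 8x + 4
x₀ = -1.8

Newton-Raphson formula: x_{n+1} = x_n - f(x_n)/f'(x_n)

Iteration 1:
  f(-1.800000) = -17.992000
  f'(-1.800000) = 28.120000
  x_1 = -1.800000 - (-17.992000)/28.120000 = -1.160171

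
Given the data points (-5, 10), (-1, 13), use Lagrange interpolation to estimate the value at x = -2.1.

Lagrange interpolation formula:
P(x) = Σ yᵢ × Lᵢ(x)
where Lᵢ(x) = Π_{j≠i} (x - xⱼ)/(xᵢ - xⱼ)

L_0(-2.1) = (-2.1 - (-1))/(-5 - (-1)) = 0.275000
L_1(-2.1) = (-2.1 - (-5))/(-1 - (-5)) = 0.725000

P(-2.1) = 10×L_0(-2.1) + 13×L_1(-2.1)
P(-2.1) = 12.175000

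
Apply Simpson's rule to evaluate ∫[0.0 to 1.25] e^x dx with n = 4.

f(x) = e^x
a = 0.0, b = 1.25, n = 4
h = (b - a)/n = 0.312500

Simpson's rule: (h/3)[f(x₀) + 4f(x₁) + 2f(x₂) + ... + f(xₙ)]

x_0 = 0.0000, f(x_0) = 1.000000, coefficient = 1
x_1 = 0.3125, f(x_1) = 1.366838, coefficient = 4
x_2 = 0.6250, f(x_2) = 1.868246, coefficient = 2
x_3 = 0.9375, f(x_3) = 2.553589, coefficient = 4
x_4 = 1.2500, f(x_4) = 3.490343, coefficient = 1

I ≈ (0.312500/3) × 23.908544 = 2.490473
Exact value: 2.490343
Error: 0.000130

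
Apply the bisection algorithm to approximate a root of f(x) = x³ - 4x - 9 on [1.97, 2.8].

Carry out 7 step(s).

f(x) = x³ - 4x - 9
Initial interval: [1.97, 2.8]

Iteration 1:
  c_1 = (1.970000 + 2.800000)/2 = 2.385000
  f(c_1) = f(2.385000) = -4.973583
  f(a) × f(c) ≥ 0, new interval: [2.385000, 2.800000]
Iteration 2:
  c_2 = (2.385000 + 2.800000)/2 = 2.592500
  f(c_2) = f(2.592500) = -1.945662
  f(a) × f(c) ≥ 0, new interval: [2.592500, 2.800000]
Iteration 3:
  c_3 = (2.592500 + 2.800000)/2 = 2.696250
  f(c_3) = f(2.696250) = -0.183899
  f(a) × f(c) ≥ 0, new interval: [2.696250, 2.800000]
Iteration 4:
  c_4 = (2.696250 + 2.800000)/2 = 2.748125
  f(c_4) = f(2.748125) = 0.761865
  f(a) × f(c) < 0, new interval: [2.696250, 2.748125]
Iteration 5:
  c_5 = (2.696250 + 2.748125)/2 = 2.722187
  f(c_5) = f(2.722187) = 0.283489
  f(a) × f(c) < 0, new interval: [2.696250, 2.722187]
Iteration 6:
  c_6 = (2.696250 + 2.722187)/2 = 2.709219
  f(c_6) = f(2.709219) = 0.048428
  f(a) × f(c) < 0, new interval: [2.696250, 2.709219]
Iteration 7:
  c_7 = (2.696250 + 2.709219)/2 = 2.702734
  f(c_7) = f(2.702734) = -0.068076
  f(a) × f(c) ≥ 0, new interval: [2.702734, 2.709219]

After 7 iteration(s), the approximation is c_7 = 2.702734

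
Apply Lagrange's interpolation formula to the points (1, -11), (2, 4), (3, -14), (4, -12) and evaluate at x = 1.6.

Lagrange interpolation formula:
P(x) = Σ yᵢ × Lᵢ(x)
where Lᵢ(x) = Π_{j≠i} (x - xⱼ)/(xᵢ - xⱼ)

L_0(1.6) = (1.6 - 2)/(1 - 2) × (1.6 - 3)/(1 - 3) × (1.6 - 4)/(1 - 4) = 0.224000
L_1(1.6) = (1.6 - 1)/(2 - 1) × (1.6 - 3)/(2 - 3) × (1.6 - 4)/(2 - 4) = 1.008000
L_2(1.6) = (1.6 - 1)/(3 - 1) × (1.6 - 2)/(3 - 2) × (1.6 - 4)/(3 - 4) = -0.288000
L_3(1.6) = (1.6 - 1)/(4 - 1) × (1.6 - 2)/(4 - 2) × (1.6 - 3)/(4 - 3) = 0.056000

P(1.6) = (-11)×L_0(1.6) + 4×L_1(1.6) + (-14)×L_2(1.6) + (-12)×L_3(1.6)
P(1.6) = 4.928000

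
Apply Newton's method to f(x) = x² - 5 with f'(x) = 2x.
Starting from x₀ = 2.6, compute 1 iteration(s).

f(x) = x² - 5
f'(x) = 2x
x₀ = 2.6

Newton-Raphson formula: x_{n+1} = x_n - f(x_n)/f'(x_n)

Iteration 1:
  f(2.600000) = 1.760000
  f'(2.600000) = 5.200000
  x_1 = 2.600000 - 1.760000/5.200000 = 2.261538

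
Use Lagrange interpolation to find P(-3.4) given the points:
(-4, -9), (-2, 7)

Lagrange interpolation formula:
P(x) = Σ yᵢ × Lᵢ(x)
where Lᵢ(x) = Π_{j≠i} (x - xⱼ)/(xᵢ - xⱼ)

L_0(-3.4) = (-3.4 - (-2))/(-4 - (-2)) = 0.700000
L_1(-3.4) = (-3.4 - (-4))/(-2 - (-4)) = 0.300000

P(-3.4) = (-9)×L_0(-3.4) + 7×L_1(-3.4)
P(-3.4) = -4.200000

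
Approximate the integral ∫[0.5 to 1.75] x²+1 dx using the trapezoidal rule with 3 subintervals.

f(x) = x²+1
a = 0.5, b = 1.75, n = 3
h = (b - a)/n = 0.416667

Trapezoidal rule: (h/2)[f(x₀) + 2f(x₁) + 2f(x₂) + ... + f(xₙ)]

x_0 = 0.5000, f(x_0) = 1.250000, coefficient = 1
x_1 = 0.9167, f(x_1) = 1.840278, coefficient = 2
x_2 = 1.3333, f(x_2) = 2.777778, coefficient = 2
x_3 = 1.7500, f(x_3) = 4.062500, coefficient = 1

I ≈ (0.416667/2) × 14.548611 = 3.030961
Exact value: 2.994792
Error: 0.036169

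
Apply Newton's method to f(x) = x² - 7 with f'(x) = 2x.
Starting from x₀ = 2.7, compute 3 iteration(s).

f(x) = x² - 7
f'(x) = 2x
x₀ = 2.7

Newton-Raphson formula: x_{n+1} = x_n - f(x_n)/f'(x_n)

Iteration 1:
  f(2.700000) = 0.290000
  f'(2.700000) = 5.400000
  x_1 = 2.700000 - 0.290000/5.400000 = 2.646296
Iteration 2:
  f(2.646296) = 0.002884
  f'(2.646296) = 5.292593
  x_2 = 2.646296 - 0.002884/5.292593 = 2.645751
Iteration 3:
  f(2.645751) = 0.000000
  f'(2.645751) = 5.291503
  x_3 = 2.645751 - 0.000000/5.291503 = 2.645751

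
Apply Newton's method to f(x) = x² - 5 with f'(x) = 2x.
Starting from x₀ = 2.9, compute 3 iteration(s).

f(x) = x² - 5
f'(x) = 2x
x₀ = 2.9

Newton-Raphson formula: x_{n+1} = x_n - f(x_n)/f'(x_n)

Iteration 1:
  f(2.900000) = 3.410000
  f'(2.900000) = 5.800000
  x_1 = 2.900000 - 3.410000/5.800000 = 2.312069
Iteration 2:
  f(2.312069) = 0.345663
  f'(2.312069) = 4.624138
  x_2 = 2.312069 - 0.345663/4.624138 = 2.237317
Iteration 3:
  f(2.237317) = 0.005588
  f'(2.237317) = 4.474634
  x_3 = 2.237317 - 0.005588/4.474634 = 2.236068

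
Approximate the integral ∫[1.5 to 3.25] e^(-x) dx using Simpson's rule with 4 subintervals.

f(x) = e^(-x)
a = 1.5, b = 3.25, n = 4
h = (b - a)/n = 0.437500

Simpson's rule: (h/3)[f(x₀) + 4f(x₁) + 2f(x₂) + ... + f(xₙ)]

x_0 = 1.5000, f(x_0) = 0.223130, coefficient = 1
x_1 = 1.9375, f(x_1) = 0.144064, coefficient = 4
x_2 = 2.3750, f(x_2) = 0.093014, coefficient = 2
x_3 = 2.8125, f(x_3) = 0.060055, coefficient = 4
x_4 = 3.2500, f(x_4) = 0.038774, coefficient = 1

I ≈ (0.437500/3) × 1.264407 = 0.184393
Exact value: 0.184356
Error: 0.000037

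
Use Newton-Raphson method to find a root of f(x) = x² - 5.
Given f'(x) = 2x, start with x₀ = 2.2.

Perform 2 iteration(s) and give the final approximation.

f(x) = x² - 5
f'(x) = 2x
x₀ = 2.2

Newton-Raphson formula: x_{n+1} = x_n - f(x_n)/f'(x_n)

Iteration 1:
  f(2.200000) = -0.160000
  f'(2.200000) = 4.400000
  x_1 = 2.200000 - (-0.160000)/4.400000 = 2.236364
Iteration 2:
  f(2.236364) = 0.001322
  f'(2.236364) = 4.472727
  x_2 = 2.236364 - 0.001322/4.472727 = 2.236068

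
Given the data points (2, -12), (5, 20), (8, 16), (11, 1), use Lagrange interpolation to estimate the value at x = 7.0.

Lagrange interpolation formula:
P(x) = Σ yᵢ × Lᵢ(x)
where Lᵢ(x) = Π_{j≠i} (x - xⱼ)/(xᵢ - xⱼ)

L_0(7.0) = (7.0 - 5)/(2 - 5) × (7.0 - 8)/(2 - 8) × (7.0 - 11)/(2 - 11) = -0.049383
L_1(7.0) = (7.0 - 2)/(5 - 2) × (7.0 - 8)/(5 - 8) × (7.0 - 11)/(5 - 11) = 0.370370
L_2(7.0) = (7.0 - 2)/(8 - 2) × (7.0 - 5)/(8 - 5) × (7.0 - 11)/(8 - 11) = 0.740741
L_3(7.0) = (7.0 - 2)/(11 - 2) × (7.0 - 5)/(11 - 5) × (7.0 - 8)/(11 - 8) = -0.061728

P(7.0) = (-12)×L_0(7.0) + 20×L_1(7.0) + 16×L_2(7.0) + 1×L_3(7.0)
P(7.0) = 19.790123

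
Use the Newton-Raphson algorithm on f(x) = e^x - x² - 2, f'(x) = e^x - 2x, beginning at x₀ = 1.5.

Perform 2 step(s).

f(x) = e^x - x² - 2
f'(x) = e^x - 2x
x₀ = 1.5

Newton-Raphson formula: x_{n+1} = x_n - f(x_n)/f'(x_n)

Iteration 1:
  f(1.500000) = 0.231689
  f'(1.500000) = 1.481689
  x_1 = 1.500000 - 0.231689/1.481689 = 1.343632
Iteration 2:
  f(1.343632) = 0.027592
  f'(1.343632) = 1.145675
  x_2 = 1.343632 - 0.027592/1.145675 = 1.319548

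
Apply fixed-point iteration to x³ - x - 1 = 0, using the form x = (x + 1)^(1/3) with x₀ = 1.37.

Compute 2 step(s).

Equation: x³ - x - 1 = 0
Fixed-point form: x = (x + 1)^(1/3)
x₀ = 1.37

x_1 = g(1.370000) = 1.333264
x_2 = g(1.333264) = 1.326339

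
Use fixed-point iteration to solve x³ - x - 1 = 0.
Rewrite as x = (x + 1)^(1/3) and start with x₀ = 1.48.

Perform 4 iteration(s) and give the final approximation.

Equation: x³ - x - 1 = 0
Fixed-point form: x = (x + 1)^(1/3)
x₀ = 1.48

x_1 = g(1.480000) = 1.353580
x_2 = g(1.353580) = 1.330178
x_3 = g(1.330178) = 1.325754
x_4 = g(1.325754) = 1.324915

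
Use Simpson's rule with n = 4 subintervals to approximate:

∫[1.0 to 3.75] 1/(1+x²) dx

f(x) = 1/(1+x²)
a = 1.0, b = 3.75, n = 4
h = (b - a)/n = 0.687500

Simpson's rule: (h/3)[f(x₀) + 4f(x₁) + 2f(x₂) + ... + f(xₙ)]

x_0 = 1.0000, f(x_0) = 0.500000, coefficient = 1
x_1 = 1.6875, f(x_1) = 0.259898, coefficient = 4
x_2 = 2.3750, f(x_2) = 0.150588, coefficient = 2
x_3 = 3.0625, f(x_3) = 0.096349, coefficient = 4
x_4 = 3.7500, f(x_4) = 0.066390, coefficient = 1

I ≈ (0.687500/3) × 2.292557 = 0.525378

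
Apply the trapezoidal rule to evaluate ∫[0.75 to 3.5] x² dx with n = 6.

f(x) = x²
a = 0.75, b = 3.5, n = 6
h = (b - a)/n = 0.458333

Trapezoidal rule: (h/2)[f(x₀) + 2f(x₁) + 2f(x₂) + ... + f(xₙ)]

x_0 = 0.7500, f(x_0) = 0.562500, coefficient = 1
x_1 = 1.2083, f(x_1) = 1.460069, coefficient = 2
x_2 = 1.6667, f(x_2) = 2.777778, coefficient = 2
x_3 = 2.1250, f(x_3) = 4.515625, coefficient = 2
x_4 = 2.5833, f(x_4) = 6.673611, coefficient = 2
x_5 = 3.0417, f(x_5) = 9.251736, coefficient = 2
x_6 = 3.5000, f(x_6) = 12.250000, coefficient = 1

I ≈ (0.458333/2) × 62.170139 = 14.247323
Exact value: 14.151042
Error: 0.096282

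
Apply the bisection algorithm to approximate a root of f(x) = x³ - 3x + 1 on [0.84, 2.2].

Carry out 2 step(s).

f(x) = x³ - 3x + 1
Initial interval: [0.84, 2.2]

Iteration 1:
  c_1 = (0.840000 + 2.200000)/2 = 1.520000
  f(c_1) = f(1.520000) = -0.048192
  f(a) × f(c) ≥ 0, new interval: [1.520000, 2.200000]
Iteration 2:
  c_2 = (1.520000 + 2.200000)/2 = 1.860000
  f(c_2) = f(1.860000) = 1.854856
  f(a) × f(c) < 0, new interval: [1.520000, 1.860000]

After 2 iteration(s), the approximation is c_2 = 1.860000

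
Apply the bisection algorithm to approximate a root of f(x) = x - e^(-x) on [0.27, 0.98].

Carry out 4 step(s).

f(x) = x - e^(-x)
Initial interval: [0.27, 0.98]

Iteration 1:
  c_1 = (0.270000 + 0.980000)/2 = 0.625000
  f(c_1) = f(0.625000) = 0.089739
  f(a) × f(c) < 0, new interval: [0.270000, 0.625000]
Iteration 2:
  c_2 = (0.270000 + 0.625000)/2 = 0.447500
  f(c_2) = f(0.447500) = -0.191724
  f(a) × f(c) ≥ 0, new interval: [0.447500, 0.625000]
Iteration 3:
  c_3 = (0.447500 + 0.625000)/2 = 0.536250
  f(c_3) = f(0.536250) = -0.048688
  f(a) × f(c) ≥ 0, new interval: [0.536250, 0.625000]
Iteration 4:
  c_4 = (0.536250 + 0.625000)/2 = 0.580625
  f(c_4) = f(0.580625) = 0.021076
  f(a) × f(c) < 0, new interval: [0.536250, 0.580625]

After 4 iteration(s), the approximation is c_4 = 0.580625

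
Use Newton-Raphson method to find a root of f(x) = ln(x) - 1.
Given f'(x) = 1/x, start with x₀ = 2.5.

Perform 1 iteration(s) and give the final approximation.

f(x) = ln(x) - 1
f'(x) = 1/x
x₀ = 2.5

Newton-Raphson formula: x_{n+1} = x_n - f(x_n)/f'(x_n)

Iteration 1:
  f(2.500000) = -0.083709
  f'(2.500000) = 0.400000
  x_1 = 2.500000 - (-0.083709)/0.400000 = 2.709273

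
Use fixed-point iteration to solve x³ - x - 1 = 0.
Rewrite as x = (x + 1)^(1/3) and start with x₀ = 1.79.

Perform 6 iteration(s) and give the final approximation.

Equation: x³ - x - 1 = 0
Fixed-point form: x = (x + 1)^(1/3)
x₀ = 1.79

x_1 = g(1.790000) = 1.407780
x_2 = g(1.407780) = 1.340311
x_3 = g(1.340311) = 1.327673
x_4 = g(1.327673) = 1.325279
x_5 = g(1.325279) = 1.324825
x_6 = g(1.324825) = 1.324738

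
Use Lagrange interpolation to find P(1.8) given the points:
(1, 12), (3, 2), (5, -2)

Lagrange interpolation formula:
P(x) = Σ yᵢ × Lᵢ(x)
where Lᵢ(x) = Π_{j≠i} (x - xⱼ)/(xᵢ - xⱼ)

L_0(1.8) = (1.8 - 3)/(1 - 3) × (1.8 - 5)/(1 - 5) = 0.480000
L_1(1.8) = (1.8 - 1)/(3 - 1) × (1.8 - 5)/(3 - 5) = 0.640000
L_2(1.8) = (1.8 - 1)/(5 - 1) × (1.8 - 3)/(5 - 3) = -0.120000

P(1.8) = 12×L_0(1.8) + 2×L_1(1.8) + (-2)×L_2(1.8)
P(1.8) = 7.280000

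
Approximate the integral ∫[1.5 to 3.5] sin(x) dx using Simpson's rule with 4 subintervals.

f(x) = sin(x)
a = 1.5, b = 3.5, n = 4
h = (b - a)/n = 0.500000

Simpson's rule: (h/3)[f(x₀) + 4f(x₁) + 2f(x₂) + ... + f(xₙ)]

x_0 = 1.5000, f(x_0) = 0.997495, coefficient = 1
x_1 = 2.0000, f(x_1) = 0.909297, coefficient = 4
x_2 = 2.5000, f(x_2) = 0.598472, coefficient = 2
x_3 = 3.0000, f(x_3) = 0.141120, coefficient = 4
x_4 = 3.5000, f(x_4) = -0.350783, coefficient = 1

I ≈ (0.500000/3) × 6.045326 = 1.007554
Exact value: 1.007194
Error: 0.000360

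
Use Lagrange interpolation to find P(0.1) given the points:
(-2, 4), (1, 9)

Lagrange interpolation formula:
P(x) = Σ yᵢ × Lᵢ(x)
where Lᵢ(x) = Π_{j≠i} (x - xⱼ)/(xᵢ - xⱼ)

L_0(0.1) = (0.1 - 1)/(-2 - 1) = 0.300000
L_1(0.1) = (0.1 - (-2))/(1 - (-2)) = 0.700000

P(0.1) = 4×L_0(0.1) + 9×L_1(0.1)
P(0.1) = 7.500000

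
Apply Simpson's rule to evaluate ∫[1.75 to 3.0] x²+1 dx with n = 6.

f(x) = x²+1
a = 1.75, b = 3.0, n = 6
h = (b - a)/n = 0.208333

Simpson's rule: (h/3)[f(x₀) + 4f(x₁) + 2f(x₂) + ... + f(xₙ)]

x_0 = 1.7500, f(x_0) = 4.062500, coefficient = 1
x_1 = 1.9583, f(x_1) = 4.835069, coefficient = 4
x_2 = 2.1667, f(x_2) = 5.694444, coefficient = 2
x_3 = 2.3750, f(x_3) = 6.640625, coefficient = 4
x_4 = 2.5833, f(x_4) = 7.673611, coefficient = 2
x_5 = 2.7917, f(x_5) = 8.793403, coefficient = 4
x_6 = 3.0000, f(x_6) = 10.000000, coefficient = 1

I ≈ (0.208333/3) × 121.875000 = 8.463542
Exact value: 8.463542
Error: 0.000000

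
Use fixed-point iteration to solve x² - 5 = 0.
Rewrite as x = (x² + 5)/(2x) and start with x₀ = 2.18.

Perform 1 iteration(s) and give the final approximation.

Equation: x² - 5 = 0
Fixed-point form: x = (x² + 5)/(2x)
x₀ = 2.18

x_1 = g(2.180000) = 2.236789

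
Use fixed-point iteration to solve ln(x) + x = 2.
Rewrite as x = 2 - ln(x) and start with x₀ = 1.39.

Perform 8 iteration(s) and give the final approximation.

Equation: ln(x) + x = 2
Fixed-point form: x = 2 - ln(x)
x₀ = 1.39

x_1 = g(1.390000) = 1.670696
x_2 = g(1.670696) = 1.486760
x_3 = g(1.486760) = 1.603401
x_4 = g(1.603401) = 1.527873
x_5 = g(1.527873) = 1.576123
x_6 = g(1.576123) = 1.545032
x_7 = g(1.545032) = 1.564956
x_8 = g(1.564956) = 1.552143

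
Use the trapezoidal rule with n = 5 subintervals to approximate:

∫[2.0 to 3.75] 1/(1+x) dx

f(x) = 1/(1+x)
a = 2.0, b = 3.75, n = 5
h = (b - a)/n = 0.350000

Trapezoidal rule: (h/2)[f(x₀) + 2f(x₁) + 2f(x₂) + ... + f(xₙ)]

x_0 = 2.0000, f(x_0) = 0.333333, coefficient = 1
x_1 = 2.3500, f(x_1) = 0.298507, coefficient = 2
x_2 = 2.7000, f(x_2) = 0.270270, coefficient = 2
x_3 = 3.0500, f(x_3) = 0.246914, coefficient = 2
x_4 = 3.4000, f(x_4) = 0.227273, coefficient = 2
x_5 = 3.7500, f(x_5) = 0.210526, coefficient = 1

I ≈ (0.350000/2) × 2.629788 = 0.460213
Exact value: 0.459532
Error: 0.000681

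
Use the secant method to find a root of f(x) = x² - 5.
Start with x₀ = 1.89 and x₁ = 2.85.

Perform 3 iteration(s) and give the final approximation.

f(x) = x² - 5
x₀ = 1.89, x₁ = 2.85

Secant formula: x_{n+1} = x_n - f(x_n)(x_n - x_{n-1})/(f(x_n) - f(x_{n-1}))

Iteration 1:
  f(1.890000) = -1.427900
  f(2.850000) = 3.122500
  x_2 = 2.850000 - 3.122500×(2.850000 - 1.890000)/(3.122500 - (-1.427900))
       = 2.191245
Iteration 2:
  f(2.850000) = 3.122500
  f(2.191245) = -0.198447
  x_3 = 2.191245 - (-0.198447)×(2.191245 - 2.850000)/(-0.198447 - 3.122500)
       = 2.230609
Iteration 3:
  f(2.191245) = -0.198447
  f(2.230609) = -0.024382
  x_4 = 2.230609 - (-0.024382)×(2.230609 - 2.191245)/(-0.024382 - (-0.198447))
       = 2.236123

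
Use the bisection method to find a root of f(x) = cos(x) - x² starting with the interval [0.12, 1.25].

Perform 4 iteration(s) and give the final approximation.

f(x) = cos(x) - x²
Initial interval: [0.12, 1.25]

Iteration 1:
  c_1 = (0.120000 + 1.250000)/2 = 0.685000
  f(c_1) = f(0.685000) = 0.305194
  f(a) × f(c) ≥ 0, new interval: [0.685000, 1.250000]
Iteration 2:
  c_2 = (0.685000 + 1.250000)/2 = 0.967500
  f(c_2) = f(0.967500) = -0.368696
  f(a) × f(c) < 0, new interval: [0.685000, 0.967500]
Iteration 3:
  c_3 = (0.685000 + 0.967500)/2 = 0.826250
  f(c_3) = f(0.826250) = -0.005051
  f(a) × f(c) < 0, new interval: [0.685000, 0.826250]
Iteration 4:
  c_4 = (0.685000 + 0.826250)/2 = 0.755625
  f(c_4) = f(0.755625) = 0.156874
  f(a) × f(c) ≥ 0, new interval: [0.755625, 0.826250]

After 4 iteration(s), the approximation is c_4 = 0.755625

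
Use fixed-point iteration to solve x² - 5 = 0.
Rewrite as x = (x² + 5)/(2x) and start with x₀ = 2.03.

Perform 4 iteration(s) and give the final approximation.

Equation: x² - 5 = 0
Fixed-point form: x = (x² + 5)/(2x)
x₀ = 2.03

x_1 = g(2.030000) = 2.246527
x_2 = g(2.246527) = 2.236092
x_3 = g(2.236092) = 2.236068
x_4 = g(2.236068) = 2.236068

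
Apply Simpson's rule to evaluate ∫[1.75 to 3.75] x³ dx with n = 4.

f(x) = x³
a = 1.75, b = 3.75, n = 4
h = (b - a)/n = 0.500000

Simpson's rule: (h/3)[f(x₀) + 4f(x₁) + 2f(x₂) + ... + f(xₙ)]

x_0 = 1.7500, f(x_0) = 5.359375, coefficient = 1
x_1 = 2.2500, f(x_1) = 11.390625, coefficient = 4
x_2 = 2.7500, f(x_2) = 20.796875, coefficient = 2
x_3 = 3.2500, f(x_3) = 34.328125, coefficient = 4
x_4 = 3.7500, f(x_4) = 52.734375, coefficient = 1

I ≈ (0.500000/3) × 282.562500 = 47.093750
Exact value: 47.093750
Error: 0.000000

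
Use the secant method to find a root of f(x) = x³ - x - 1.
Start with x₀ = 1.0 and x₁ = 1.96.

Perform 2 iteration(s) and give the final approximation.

f(x) = x³ - x - 1
x₀ = 1.0, x₁ = 1.96

Secant formula: x_{n+1} = x_n - f(x_n)(x_n - x_{n-1})/(f(x_n) - f(x_{n-1}))

Iteration 1:
  f(1.000000) = -1.000000
  f(1.960000) = 4.569536
  x_2 = 1.960000 - 4.569536×(1.960000 - 1.000000)/(4.569536 - (-1.000000))
       = 1.172366
Iteration 2:
  f(1.960000) = 4.569536
  f(1.172366) = -0.561016
  x_3 = 1.172366 - (-0.561016)×(1.172366 - 1.960000)/(-0.561016 - 4.569536)
       = 1.258492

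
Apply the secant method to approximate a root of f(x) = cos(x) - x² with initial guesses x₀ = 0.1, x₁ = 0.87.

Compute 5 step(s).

f(x) = cos(x) - x²
x₀ = 0.1, x₁ = 0.87

Secant formula: x_{n+1} = x_n - f(x_n)(x_n - x_{n-1})/(f(x_n) - f(x_{n-1}))

Iteration 1:
  f(0.100000) = 0.985004
  f(0.870000) = -0.112073
  x_2 = 0.870000 - (-0.112073)×(0.870000 - 0.100000)/(-0.112073 - 0.985004)
       = 0.791340
Iteration 2:
  f(0.870000) = -0.112073
  f(0.791340) = 0.076675
  x_3 = 0.791340 - 0.076675×(0.791340 - 0.870000)/(0.076675 - (-0.112073))
       = 0.823294
Iteration 3:
  f(0.791340) = 0.076675
  f(0.823294) = 0.001997
  x_4 = 0.823294 - 0.001997×(0.823294 - 0.791340)/(0.001997 - 0.076675)
       = 0.824148
Iteration 4:
  f(0.823294) = 0.001997
  f(0.824148) = -0.000038
  x_5 = 0.824148 - (-0.000038)×(0.824148 - 0.823294)/(-0.000038 - 0.001997)
       = 0.824132
Iteration 5:
  f(0.824148) = -0.000038
  f(0.824132) = 0.000000
  x_6 = 0.824132 - 0.000000×(0.824132 - 0.824148)/(0.000000 - (-0.000038))
       = 0.824132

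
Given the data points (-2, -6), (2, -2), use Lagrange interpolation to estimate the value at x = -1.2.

Lagrange interpolation formula:
P(x) = Σ yᵢ × Lᵢ(x)
where Lᵢ(x) = Π_{j≠i} (x - xⱼ)/(xᵢ - xⱼ)

L_0(-1.2) = (-1.2 - 2)/(-2 - 2) = 0.800000
L_1(-1.2) = (-1.2 - (-2))/(2 - (-2)) = 0.200000

P(-1.2) = (-6)×L_0(-1.2) + (-2)×L_1(-1.2)
P(-1.2) = -5.200000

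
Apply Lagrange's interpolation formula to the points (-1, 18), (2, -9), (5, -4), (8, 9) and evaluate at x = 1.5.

Lagrange interpolation formula:
P(x) = Σ yᵢ × Lᵢ(x)
where Lᵢ(x) = Π_{j≠i} (x - xⱼ)/(xᵢ - xⱼ)

L_0(1.5) = (1.5 - 2)/(-1 - 2) × (1.5 - 5)/(-1 - 5) × (1.5 - 8)/(-1 - 8) = 0.070216
L_1(1.5) = (1.5 - (-1))/(2 - (-1)) × (1.5 - 5)/(2 - 5) × (1.5 - 8)/(2 - 8) = 1.053241
L_2(1.5) = (1.5 - (-1))/(5 - (-1)) × (1.5 - 2)/(5 - 2) × (1.5 - 8)/(5 - 8) = -0.150463
L_3(1.5) = (1.5 - (-1))/(8 - (-1)) × (1.5 - 2)/(8 - 2) × (1.5 - 5)/(8 - 5) = 0.027006

P(1.5) = 18×L_0(1.5) + (-9)×L_1(1.5) + (-4)×L_2(1.5) + 9×L_3(1.5)
P(1.5) = -7.370370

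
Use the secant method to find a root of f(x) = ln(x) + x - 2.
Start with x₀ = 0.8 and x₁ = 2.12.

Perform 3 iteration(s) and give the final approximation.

f(x) = ln(x) + x - 2
x₀ = 0.8, x₁ = 2.12

Secant formula: x_{n+1} = x_n - f(x_n)(x_n - x_{n-1})/(f(x_n) - f(x_{n-1}))

Iteration 1:
  f(0.800000) = -1.423144
  f(2.120000) = 0.871416
  x_2 = 2.120000 - 0.871416×(2.120000 - 0.800000)/(0.871416 - (-1.423144))
       = 1.618697
Iteration 2:
  f(2.120000) = 0.871416
  f(1.618697) = 0.100319
  x_3 = 1.618697 - 0.100319×(1.618697 - 2.120000)/(0.100319 - 0.871416)
       = 1.553478
Iteration 3:
  f(1.618697) = 0.100319
  f(1.553478) = -0.006025
  x_4 = 1.553478 - (-0.006025)×(1.553478 - 1.618697)/(-0.006025 - 0.100319)
       = 1.557173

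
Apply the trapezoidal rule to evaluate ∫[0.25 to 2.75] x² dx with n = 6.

f(x) = x²
a = 0.25, b = 2.75, n = 6
h = (b - a)/n = 0.416667

Trapezoidal rule: (h/2)[f(x₀) + 2f(x₁) + 2f(x₂) + ... + f(xₙ)]

x_0 = 0.2500, f(x_0) = 0.062500, coefficient = 1
x_1 = 0.6667, f(x_1) = 0.444444, coefficient = 2
x_2 = 1.0833, f(x_2) = 1.173611, coefficient = 2
x_3 = 1.5000, f(x_3) = 2.250000, coefficient = 2
x_4 = 1.9167, f(x_4) = 3.673611, coefficient = 2
x_5 = 2.3333, f(x_5) = 5.444444, coefficient = 2
x_6 = 2.7500, f(x_6) = 7.562500, coefficient = 1

I ≈ (0.416667/2) × 33.597222 = 6.999421
Exact value: 6.927083
Error: 0.072338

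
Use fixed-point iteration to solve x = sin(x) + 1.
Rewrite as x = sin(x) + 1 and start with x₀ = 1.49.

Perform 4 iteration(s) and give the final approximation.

Equation: x = sin(x) + 1
Fixed-point form: x = sin(x) + 1
x₀ = 1.49

x_1 = g(1.490000) = 1.996738
x_2 = g(1.996738) = 1.910650
x_3 = g(1.910650) = 1.942803
x_4 = g(1.942803) = 1.931600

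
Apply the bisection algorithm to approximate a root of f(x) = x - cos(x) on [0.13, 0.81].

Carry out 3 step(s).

f(x) = x - cos(x)
Initial interval: [0.13, 0.81]

Iteration 1:
  c_1 = (0.130000 + 0.810000)/2 = 0.470000
  f(c_1) = f(0.470000) = -0.421568
  f(a) × f(c) ≥ 0, new interval: [0.470000, 0.810000]
Iteration 2:
  c_2 = (0.470000 + 0.810000)/2 = 0.640000
  f(c_2) = f(0.640000) = -0.162096
  f(a) × f(c) ≥ 0, new interval: [0.640000, 0.810000]
Iteration 3:
  c_3 = (0.640000 + 0.810000)/2 = 0.725000
  f(c_3) = f(0.725000) = -0.023499
  f(a) × f(c) ≥ 0, new interval: [0.725000, 0.810000]

After 3 iteration(s), the approximation is c_3 = 0.725000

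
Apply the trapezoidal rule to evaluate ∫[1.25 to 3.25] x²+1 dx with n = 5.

f(x) = x²+1
a = 1.25, b = 3.25, n = 5
h = (b - a)/n = 0.400000

Trapezoidal rule: (h/2)[f(x₀) + 2f(x₁) + 2f(x₂) + ... + f(xₙ)]

x_0 = 1.2500, f(x_0) = 2.562500, coefficient = 1
x_1 = 1.6500, f(x_1) = 3.722500, coefficient = 2
x_2 = 2.0500, f(x_2) = 5.202500, coefficient = 2
x_3 = 2.4500, f(x_3) = 7.002500, coefficient = 2
x_4 = 2.8500, f(x_4) = 9.122500, coefficient = 2
x_5 = 3.2500, f(x_5) = 11.562500, coefficient = 1

I ≈ (0.400000/2) × 64.225000 = 12.845000
Exact value: 12.791667
Error: 0.053333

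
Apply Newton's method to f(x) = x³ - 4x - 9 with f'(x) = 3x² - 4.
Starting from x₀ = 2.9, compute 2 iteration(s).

f(x) = x³ - 4x - 9
f'(x) = 3x² - 4
x₀ = 2.9

Newton-Raphson formula: x_{n+1} = x_n - f(x_n)/f'(x_n)

Iteration 1:
  f(2.900000) = 3.789000
  f'(2.900000) = 21.230000
  x_1 = 2.900000 - 3.789000/21.230000 = 2.721526
Iteration 2:
  f(2.721526) = 0.271435
  f'(2.721526) = 18.220114
  x_2 = 2.721526 - 0.271435/18.220114 = 2.706629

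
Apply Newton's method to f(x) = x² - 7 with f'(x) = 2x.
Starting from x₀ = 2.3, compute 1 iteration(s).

f(x) = x² - 7
f'(x) = 2x
x₀ = 2.3

Newton-Raphson formula: x_{n+1} = x_n - f(x_n)/f'(x_n)

Iteration 1:
  f(2.300000) = -1.710000
  f'(2.300000) = 4.600000
  x_1 = 2.300000 - (-1.710000)/4.600000 = 2.671739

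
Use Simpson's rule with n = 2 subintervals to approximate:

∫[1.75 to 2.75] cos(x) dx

f(x) = cos(x)
a = 1.75, b = 2.75, n = 2
h = (b - a)/n = 0.500000

Simpson's rule: (h/3)[f(x₀) + 4f(x₁) + 2f(x₂) + ... + f(xₙ)]

x_0 = 1.7500, f(x_0) = -0.178246, coefficient = 1
x_1 = 2.2500, f(x_1) = -0.628174, coefficient = 4
x_2 = 2.7500, f(x_2) = -0.924302, coefficient = 1

I ≈ (0.500000/3) × -3.615243 = -0.602540
Exact value: -0.602325
Error: 0.000216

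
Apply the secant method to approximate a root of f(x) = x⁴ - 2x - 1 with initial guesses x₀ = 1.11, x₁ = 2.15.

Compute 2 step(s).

f(x) = x⁴ - 2x - 1
x₀ = 1.11, x₁ = 2.15

Secant formula: x_{n+1} = x_n - f(x_n)(x_n - x_{n-1})/(f(x_n) - f(x_{n-1}))

Iteration 1:
  f(1.110000) = -1.701930
  f(2.150000) = 16.067506
  x_2 = 2.150000 - 16.067506×(2.150000 - 1.110000)/(16.067506 - (-1.701930))
       = 1.209610
Iteration 2:
  f(2.150000) = 16.067506
  f(1.209610) = -1.278395
  x_3 = 1.209610 - (-1.278395)×(1.209610 - 2.150000)/(-1.278395 - 16.067506)
       = 1.278917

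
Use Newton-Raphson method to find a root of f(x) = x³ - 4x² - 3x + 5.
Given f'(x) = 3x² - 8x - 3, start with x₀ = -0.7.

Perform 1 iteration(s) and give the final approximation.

f(x) = x³ - 4x² - 3x + 5
f'(x) = 3x² - 8x - 3
x₀ = -0.7

Newton-Raphson formula: x_{n+1} = x_n - f(x_n)/f'(x_n)

Iteration 1:
  f(-0.700000) = 4.797000
  f'(-0.700000) = 4.070000
  x_1 = -0.700000 - 4.797000/4.070000 = -1.878624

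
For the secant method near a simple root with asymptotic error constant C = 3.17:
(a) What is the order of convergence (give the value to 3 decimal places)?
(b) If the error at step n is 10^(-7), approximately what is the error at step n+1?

(a) Secant method has superlinear convergence with order φ = (1+√5)/2 ≈ 1.618.
    This means |e_{n+1}| ≈ C|e_n|^1.618.

(b) With |e_n| = 10^(-7) and C = 3.17:
    |e_{n+1}| ≈ 3.17 × (10^(-7))^1.618 = 3.17 × 10^(-11.33)

(a) ≈ 1.618 (golden ratio); (b) |e_{n+1}| ≈ 1.496e-11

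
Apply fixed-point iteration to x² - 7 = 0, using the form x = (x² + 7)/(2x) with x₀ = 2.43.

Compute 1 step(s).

Equation: x² - 7 = 0
Fixed-point form: x = (x² + 7)/(2x)
x₀ = 2.43

x_1 = g(2.430000) = 2.655329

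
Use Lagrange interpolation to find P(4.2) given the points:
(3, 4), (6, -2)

Lagrange interpolation formula:
P(x) = Σ yᵢ × Lᵢ(x)
where Lᵢ(x) = Π_{j≠i} (x - xⱼ)/(xᵢ - xⱼ)

L_0(4.2) = (4.2 - 6)/(3 - 6) = 0.600000
L_1(4.2) = (4.2 - 3)/(6 - 3) = 0.400000

P(4.2) = 4×L_0(4.2) + (-2)×L_1(4.2)
P(4.2) = 1.600000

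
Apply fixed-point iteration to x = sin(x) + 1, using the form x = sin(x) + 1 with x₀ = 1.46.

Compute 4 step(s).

Equation: x = sin(x) + 1
Fixed-point form: x = sin(x) + 1
x₀ = 1.46

x_1 = g(1.460000) = 1.993868
x_2 = g(1.993868) = 1.911832
x_3 = g(1.911832) = 1.942409
x_4 = g(1.942409) = 1.931743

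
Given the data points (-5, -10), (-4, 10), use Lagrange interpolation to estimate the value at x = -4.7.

Lagrange interpolation formula:
P(x) = Σ yᵢ × Lᵢ(x)
where Lᵢ(x) = Π_{j≠i} (x - xⱼ)/(xᵢ - xⱼ)

L_0(-4.7) = (-4.7 - (-4))/(-5 - (-4)) = 0.700000
L_1(-4.7) = (-4.7 - (-5))/(-4 - (-5)) = 0.300000

P(-4.7) = (-10)×L_0(-4.7) + 10×L_1(-4.7)
P(-4.7) = -4.000000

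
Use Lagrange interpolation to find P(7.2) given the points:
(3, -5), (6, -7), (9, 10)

Lagrange interpolation formula:
P(x) = Σ yᵢ × Lᵢ(x)
where Lᵢ(x) = Π_{j≠i} (x - xⱼ)/(xᵢ - xⱼ)

L_0(7.2) = (7.2 - 6)/(3 - 6) × (7.2 - 9)/(3 - 9) = -0.120000
L_1(7.2) = (7.2 - 3)/(6 - 3) × (7.2 - 9)/(6 - 9) = 0.840000
L_2(7.2) = (7.2 - 3)/(9 - 3) × (7.2 - 6)/(9 - 6) = 0.280000

P(7.2) = (-5)×L_0(7.2) + (-7)×L_1(7.2) + 10×L_2(7.2)
P(7.2) = -2.480000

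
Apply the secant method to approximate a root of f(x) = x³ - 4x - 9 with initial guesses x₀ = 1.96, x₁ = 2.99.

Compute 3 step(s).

f(x) = x³ - 4x - 9
x₀ = 1.96, x₁ = 2.99

Secant formula: x_{n+1} = x_n - f(x_n)(x_n - x_{n-1})/(f(x_n) - f(x_{n-1}))

Iteration 1:
  f(1.960000) = -9.310464
  f(2.990000) = 5.770899
  x_2 = 2.990000 - 5.770899×(2.990000 - 1.960000)/(5.770899 - (-9.310464))
       = 2.595869
Iteration 2:
  f(2.990000) = 5.770899
  f(2.595869) = -1.891112
  x_3 = 2.595869 - (-1.891112)×(2.595869 - 2.990000)/(-1.891112 - 5.770899)
       = 2.693147
Iteration 3:
  f(2.595869) = -1.891112
  f(2.693147) = -0.239075
  x_4 = 2.693147 - (-0.239075)×(2.693147 - 2.595869)/(-0.239075 - (-1.891112))
       = 2.707225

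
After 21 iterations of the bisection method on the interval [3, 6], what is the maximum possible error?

Bisection error bound: |error| ≤ (b-a)/2^n
|error| ≤ (6 - 3)/2^21 = 3/2^21
|error| ≤ 0.0000014305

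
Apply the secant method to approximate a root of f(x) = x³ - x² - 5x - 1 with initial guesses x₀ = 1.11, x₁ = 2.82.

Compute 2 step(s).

f(x) = x³ - x² - 5x - 1
x₀ = 1.11, x₁ = 2.82

Secant formula: x_{n+1} = x_n - f(x_n)(x_n - x_{n-1})/(f(x_n) - f(x_{n-1}))

Iteration 1:
  f(1.110000) = -6.414469
  f(2.820000) = -0.626632
  x_2 = 2.820000 - (-0.626632)×(2.820000 - 1.110000)/(-0.626632 - (-6.414469))
       = 3.005137
Iteration 2:
  f(2.820000) = -0.626632
  f(3.005137) = 2.082398
  x_3 = 3.005137 - 2.082398×(3.005137 - 2.820000)/(2.082398 - (-0.626632))
       = 2.862824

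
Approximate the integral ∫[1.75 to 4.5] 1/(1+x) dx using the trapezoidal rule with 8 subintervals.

f(x) = 1/(1+x)
a = 1.75, b = 4.5, n = 8
h = (b - a)/n = 0.343750

Trapezoidal rule: (h/2)[f(x₀) + 2f(x₁) + 2f(x₂) + ... + f(xₙ)]

x_0 = 1.7500, f(x_0) = 0.363636, coefficient = 1
x_1 = 2.0938, f(x_1) = 0.323232, coefficient = 2
x_2 = 2.4375, f(x_2) = 0.290909, coefficient = 2
x_3 = 2.7812, f(x_3) = 0.264463, coefficient = 2
x_4 = 3.1250, f(x_4) = 0.242424, coefficient = 2
x_5 = 3.4688, f(x_5) = 0.223776, coefficient = 2
x_6 = 3.8125, f(x_6) = 0.207792, coefficient = 2
x_7 = 4.1562, f(x_7) = 0.193939, coefficient = 2
x_8 = 4.5000, f(x_8) = 0.181818, coefficient = 1

I ≈ (0.343750/2) × 4.038527 = 0.694122
Exact value: 0.693147
Error: 0.000975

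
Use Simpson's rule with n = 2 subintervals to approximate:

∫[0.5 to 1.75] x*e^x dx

f(x) = x*e^x
a = 0.5, b = 1.75, n = 2
h = (b - a)/n = 0.625000

Simpson's rule: (h/3)[f(x₀) + 4f(x₁) + 2f(x₂) + ... + f(xₙ)]

x_0 = 0.5000, f(x_0) = 0.824361, coefficient = 1
x_1 = 1.1250, f(x_1) = 3.465244, coefficient = 4
x_2 = 1.7500, f(x_2) = 10.070555, coefficient = 1

I ≈ (0.625000/3) × 24.755891 = 5.157477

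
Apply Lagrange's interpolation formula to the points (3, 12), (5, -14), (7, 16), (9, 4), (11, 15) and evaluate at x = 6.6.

Lagrange interpolation formula:
P(x) = Σ yᵢ × Lᵢ(x)
where Lᵢ(x) = Π_{j≠i} (x - xⱼ)/(xᵢ - xⱼ)

L_0(6.6) = (6.6 - 5)/(3 - 5) × (6.6 - 7)/(3 - 7) × (6.6 - 9)/(3 - 9) × (6.6 - 11)/(3 - 11) = -0.017600
L_1(6.6) = (6.6 - 3)/(5 - 3) × (6.6 - 7)/(5 - 7) × (6.6 - 9)/(5 - 9) × (6.6 - 11)/(5 - 11) = 0.158400
L_2(6.6) = (6.6 - 3)/(7 - 3) × (6.6 - 5)/(7 - 5) × (6.6 - 9)/(7 - 9) × (6.6 - 11)/(7 - 11) = 0.950400
L_3(6.6) = (6.6 - 3)/(9 - 3) × (6.6 - 5)/(9 - 5) × (6.6 - 7)/(9 - 7) × (6.6 - 11)/(9 - 11) = -0.105600
L_4(6.6) = (6.6 - 3)/(11 - 3) × (6.6 - 5)/(11 - 5) × (6.6 - 7)/(11 - 7) × (6.6 - 9)/(11 - 9) = 0.014400

P(6.6) = 12×L_0(6.6) + (-14)×L_1(6.6) + 16×L_2(6.6) + 4×L_3(6.6) + 15×L_4(6.6)
P(6.6) = 12.571200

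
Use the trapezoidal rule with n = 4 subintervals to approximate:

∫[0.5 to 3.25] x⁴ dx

f(x) = x⁴
a = 0.5, b = 3.25, n = 4
h = (b - a)/n = 0.687500

Trapezoidal rule: (h/2)[f(x₀) + 2f(x₁) + 2f(x₂) + ... + f(xₙ)]

x_0 = 0.5000, f(x_0) = 0.062500, coefficient = 1
x_1 = 1.1875, f(x_1) = 1.988541, coefficient = 2
x_2 = 1.8750, f(x_2) = 12.359619, coefficient = 2
x_3 = 2.5625, f(x_3) = 43.117691, coefficient = 2
x_4 = 3.2500, f(x_4) = 111.566406, coefficient = 1

I ≈ (0.687500/2) × 226.560608 = 77.880209
Exact value: 72.511914
Error: 5.368295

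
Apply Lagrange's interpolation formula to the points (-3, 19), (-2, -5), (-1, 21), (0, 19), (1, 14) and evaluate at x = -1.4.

Lagrange interpolation formula:
P(x) = Σ yᵢ × Lᵢ(x)
where Lᵢ(x) = Π_{j≠i} (x - xⱼ)/(xᵢ - xⱼ)

L_0(-1.4) = (-1.4 - (-2))/(-3 - (-2)) × (-1.4 - (-1))/(-3 - (-1)) × (-1.4 - 0)/(-3 - 0) × (-1.4 - 1)/(-3 - 1) = -0.033600
L_1(-1.4) = (-1.4 - (-3))/(-2 - (-3)) × (-1.4 - (-1))/(-2 - (-1)) × (-1.4 - 0)/(-2 - 0) × (-1.4 - 1)/(-2 - 1) = 0.358400
L_2(-1.4) = (-1.4 - (-3))/(-1 - (-3)) × (-1.4 - (-2))/(-1 - (-2)) × (-1.4 - 0)/(-1 - 0) × (-1.4 - 1)/(-1 - 1) = 0.806400
L_3(-1.4) = (-1.4 - (-3))/(0 - (-3)) × (-1.4 - (-2))/(0 - (-2)) × (-1.4 - (-1))/(0 - (-1)) × (-1.4 - 1)/(0 - 1) = -0.153600
L_4(-1.4) = (-1.4 - (-3))/(1 - (-3)) × (-1.4 - (-2))/(1 - (-2)) × (-1.4 - (-1))/(1 - (-1)) × (-1.4 - 0)/(1 - 0) = 0.022400

P(-1.4) = 19×L_0(-1.4) + (-5)×L_1(-1.4) + 21×L_2(-1.4) + 19×L_3(-1.4) + 14×L_4(-1.4)
P(-1.4) = 11.899200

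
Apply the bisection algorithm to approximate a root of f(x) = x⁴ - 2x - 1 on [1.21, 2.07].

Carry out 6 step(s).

f(x) = x⁴ - 2x - 1
Initial interval: [1.21, 2.07]

Iteration 1:
  c_1 = (1.210000 + 2.070000)/2 = 1.640000
  f(c_1) = f(1.640000) = 2.953948
  f(a) × f(c) < 0, new interval: [1.210000, 1.640000]
Iteration 2:
  c_2 = (1.210000 + 1.640000)/2 = 1.425000
  f(c_2) = f(1.425000) = 0.273438
  f(a) × f(c) < 0, new interval: [1.210000, 1.425000]
Iteration 3:
  c_3 = (1.210000 + 1.425000)/2 = 1.317500
  f(c_3) = f(1.317500) = -0.621977
  f(a) × f(c) ≥ 0, new interval: [1.317500, 1.425000]
Iteration 4:
  c_4 = (1.317500 + 1.425000)/2 = 1.371250
  f(c_4) = f(1.371250) = -0.206872
  f(a) × f(c) ≥ 0, new interval: [1.371250, 1.425000]
Iteration 5:
  c_5 = (1.371250 + 1.425000)/2 = 1.398125
  f(c_5) = f(1.398125) = 0.024811
  f(a) × f(c) < 0, new interval: [1.371250, 1.398125]
Iteration 6:
  c_6 = (1.371250 + 1.398125)/2 = 1.384687
  f(c_6) = f(1.384687) = -0.093108
  f(a) × f(c) ≥ 0, new interval: [1.384687, 1.398125]

After 6 iteration(s), the approximation is c_6 = 1.384687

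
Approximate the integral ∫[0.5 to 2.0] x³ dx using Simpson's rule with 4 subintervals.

f(x) = x³
a = 0.5, b = 2.0, n = 4
h = (b - a)/n = 0.375000

Simpson's rule: (h/3)[f(x₀) + 4f(x₁) + 2f(x₂) + ... + f(xₙ)]

x_0 = 0.5000, f(x_0) = 0.125000, coefficient = 1
x_1 = 0.8750, f(x_1) = 0.669922, coefficient = 4
x_2 = 1.2500, f(x_2) = 1.953125, coefficient = 2
x_3 = 1.6250, f(x_3) = 4.291016, coefficient = 4
x_4 = 2.0000, f(x_4) = 8.000000, coefficient = 1

I ≈ (0.375000/3) × 31.875000 = 3.984375
Exact value: 3.984375
Error: 0.000000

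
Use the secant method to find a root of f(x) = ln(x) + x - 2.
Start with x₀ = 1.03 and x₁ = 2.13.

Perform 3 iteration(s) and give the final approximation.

f(x) = ln(x) + x - 2
x₀ = 1.03, x₁ = 2.13

Secant formula: x_{n+1} = x_n - f(x_n)(x_n - x_{n-1})/(f(x_n) - f(x_{n-1}))

Iteration 1:
  f(1.030000) = -0.940441
  f(2.130000) = 0.886122
  x_2 = 2.130000 - 0.886122×(2.130000 - 1.030000)/(0.886122 - (-0.940441))
       = 1.596356
Iteration 2:
  f(2.130000) = 0.886122
  f(1.596356) = 0.064080
  x_3 = 1.596356 - 0.064080×(1.596356 - 2.130000)/(0.064080 - 0.886122)
       = 1.554758
Iteration 3:
  f(1.596356) = 0.064080
  f(1.554758) = -0.003923
  x_4 = 1.554758 - (-0.003923)×(1.554758 - 1.596356)/(-0.003923 - 0.064080)
       = 1.557157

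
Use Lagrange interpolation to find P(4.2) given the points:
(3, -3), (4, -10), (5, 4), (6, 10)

Lagrange interpolation formula:
P(x) = Σ yᵢ × Lᵢ(x)
where Lᵢ(x) = Π_{j≠i} (x - xⱼ)/(xᵢ - xⱼ)

L_0(4.2) = (4.2 - 4)/(3 - 4) × (4.2 - 5)/(3 - 5) × (4.2 - 6)/(3 - 6) = -0.048000
L_1(4.2) = (4.2 - 3)/(4 - 3) × (4.2 - 5)/(4 - 5) × (4.2 - 6)/(4 - 6) = 0.864000
L_2(4.2) = (4.2 - 3)/(5 - 3) × (4.2 - 4)/(5 - 4) × (4.2 - 6)/(5 - 6) = 0.216000
L_3(4.2) = (4.2 - 3)/(6 - 3) × (4.2 - 4)/(6 - 4) × (4.2 - 5)/(6 - 5) = -0.032000

P(4.2) = (-3)×L_0(4.2) + (-10)×L_1(4.2) + 4×L_2(4.2) + 10×L_3(4.2)
P(4.2) = -7.952000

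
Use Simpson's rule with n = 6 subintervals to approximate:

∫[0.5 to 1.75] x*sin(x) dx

f(x) = x*sin(x)
a = 0.5, b = 1.75, n = 6
h = (b - a)/n = 0.208333

Simpson's rule: (h/3)[f(x₀) + 4f(x₁) + 2f(x₂) + ... + f(xₙ)]

x_0 = 0.5000, f(x_0) = 0.239713, coefficient = 1
x_1 = 0.7083, f(x_1) = 0.460820, coefficient = 4
x_2 = 0.9167, f(x_2) = 0.727446, coefficient = 2
x_3 = 1.1250, f(x_3) = 1.015051, coefficient = 4
x_4 = 1.3333, f(x_4) = 1.295917, coefficient = 2
x_5 = 1.5417, f(x_5) = 1.541013, coefficient = 4
x_6 = 1.7500, f(x_6) = 1.721975, coefficient = 1

I ≈ (0.208333/3) × 18.075949 = 1.255274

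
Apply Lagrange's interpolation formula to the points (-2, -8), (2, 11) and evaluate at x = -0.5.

Lagrange interpolation formula:
P(x) = Σ yᵢ × Lᵢ(x)
where Lᵢ(x) = Π_{j≠i} (x - xⱼ)/(xᵢ - xⱼ)

L_0(-0.5) = (-0.5 - 2)/(-2 - 2) = 0.625000
L_1(-0.5) = (-0.5 - (-2))/(2 - (-2)) = 0.375000

P(-0.5) = (-8)×L_0(-0.5) + 11×L_1(-0.5)
P(-0.5) = -0.875000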